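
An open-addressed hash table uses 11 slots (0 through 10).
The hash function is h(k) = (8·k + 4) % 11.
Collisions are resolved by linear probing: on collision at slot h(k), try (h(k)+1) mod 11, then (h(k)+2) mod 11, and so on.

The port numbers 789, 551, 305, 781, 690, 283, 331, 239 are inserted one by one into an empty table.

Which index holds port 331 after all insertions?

7

Insert 789: h=2, slot 2 empty => index 2.
Insert 551: h=1, slot 1 empty => index 1.
Insert 305: h=2, slot 2 occupied => index 3.
Insert 781: h=4, slot 4 empty => index 4.
Insert 690: h=2, slots 2,3,4 occupied => index 5.
Insert 283: h=2, slots 2,3,4,5 occupied => index 6.
Insert 331: h=1, slots 1,2,3,4,5,6 occupied => index 7.
Insert 239: h=2, slots 2,3,4,5,6,7 occupied => index 8.
Table: [-, 551, 789, 305, 781, 690, 283, 331, 239, -, -]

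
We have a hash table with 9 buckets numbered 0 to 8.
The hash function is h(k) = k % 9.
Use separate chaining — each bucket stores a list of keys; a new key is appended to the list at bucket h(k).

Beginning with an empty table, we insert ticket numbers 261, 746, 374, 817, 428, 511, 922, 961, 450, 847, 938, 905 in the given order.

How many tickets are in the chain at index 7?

261 -> bucket 0
746 -> bucket 8
374 -> bucket 5
817 -> bucket 7
428 -> bucket 5 (collision)
511 -> bucket 7 (collision)
922 -> bucket 4
961 -> bucket 7 (collision)
450 -> bucket 0 (collision)
847 -> bucket 1
938 -> bucket 2
905 -> bucket 5 (collision)
Final buckets:
0: 261 -> 450
1: 847
2: 938
3: —
4: 922
5: 374 -> 428 -> 905
6: —
7: 817 -> 511 -> 961
8: 746

3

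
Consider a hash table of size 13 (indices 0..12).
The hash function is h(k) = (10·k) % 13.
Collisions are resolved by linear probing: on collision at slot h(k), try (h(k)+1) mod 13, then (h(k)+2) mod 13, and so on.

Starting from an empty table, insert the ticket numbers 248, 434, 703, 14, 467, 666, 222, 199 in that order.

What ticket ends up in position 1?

222

Insert 248: h=10, slot 10 empty => index 10.
Insert 434: h=11, slot 11 empty => index 11.
Insert 703: h=10, slots 10,11 occupied => index 12.
Insert 14: h=10, slots 10,11,12 occupied => index 0.
Insert 467: h=3, slot 3 empty => index 3.
Insert 666: h=4, slot 4 empty => index 4.
Insert 222: h=10, slots 10,11,12,0 occupied => index 1.
Insert 199: h=1, slot 1 occupied => index 2.
Table: [14, 222, 199, 467, 666, _, _, _, _, _, 248, 434, 703]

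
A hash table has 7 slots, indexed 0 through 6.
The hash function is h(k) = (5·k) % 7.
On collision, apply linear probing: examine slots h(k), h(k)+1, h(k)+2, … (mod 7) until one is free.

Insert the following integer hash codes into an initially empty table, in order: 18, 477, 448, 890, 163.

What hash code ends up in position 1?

890

18: h=6 => slot 6
477: h=5 => slot 5
448: h=0 => slot 0
890: h=5, probe 5,6,0,1 => slot 1
163: h=3 => slot 3
Table: [448, 890, _, 163, _, 477, 18]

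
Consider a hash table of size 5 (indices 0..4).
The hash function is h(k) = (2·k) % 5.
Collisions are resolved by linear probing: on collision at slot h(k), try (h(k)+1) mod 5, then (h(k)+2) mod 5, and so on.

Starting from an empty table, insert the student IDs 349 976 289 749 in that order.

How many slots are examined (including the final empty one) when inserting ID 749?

3

Insert 349: h=3, slot 3 empty => index 3.
Insert 976: h=2, slot 2 empty => index 2.
Insert 289: h=3, slot 3 occupied => index 4.
Insert 749: h=3, slots 3,4 occupied => index 0.
Table: [749, ., 976, 349, 289]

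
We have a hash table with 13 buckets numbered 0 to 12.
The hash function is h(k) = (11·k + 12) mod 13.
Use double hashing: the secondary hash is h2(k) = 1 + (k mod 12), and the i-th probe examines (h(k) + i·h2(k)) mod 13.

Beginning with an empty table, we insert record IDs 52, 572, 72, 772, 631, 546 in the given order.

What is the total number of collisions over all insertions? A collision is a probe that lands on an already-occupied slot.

52: h=12 -> slot 12
572: h=12, h2=9, probe 12,8 -> slot 8
72: h=11 -> slot 11
772: h=2 -> slot 2
631: h=11, h2=8, probe 11,6 -> slot 6
546: h=12, h2=7, probe 12,6,0 -> slot 0
Table: [546, —, 772, —, —, —, 631, —, 572, —, —, 72, 52]

4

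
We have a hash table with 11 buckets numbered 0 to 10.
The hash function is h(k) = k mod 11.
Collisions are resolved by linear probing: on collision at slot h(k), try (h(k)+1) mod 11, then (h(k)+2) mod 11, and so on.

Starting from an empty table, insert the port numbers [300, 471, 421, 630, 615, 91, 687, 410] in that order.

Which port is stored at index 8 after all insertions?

300: h=3 => slot 3
471: h=9 => slot 9
421: h=3, probe 3,4 => slot 4
630: h=3, probe 3,4,5 => slot 5
615: h=10 => slot 10
91: h=3, probe 3,4,5,6 => slot 6
687: h=5, probe 5,6,7 => slot 7
410: h=3, probe 3,4,5,6,7,8 => slot 8
Table: [∅, ∅, ∅, 300, 421, 630, 91, 687, 410, 471, 615]

410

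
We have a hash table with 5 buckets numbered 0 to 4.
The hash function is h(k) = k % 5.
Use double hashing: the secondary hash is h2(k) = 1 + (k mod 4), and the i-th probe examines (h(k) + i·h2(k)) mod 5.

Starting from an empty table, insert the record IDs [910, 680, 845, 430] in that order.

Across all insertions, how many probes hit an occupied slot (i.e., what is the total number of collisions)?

910: h=0 -> slot 0
680: h=0, h2=1, probe 0,1 -> slot 1
845: h=0, h2=2, probe 0,2 -> slot 2
430: h=0, h2=3, probe 0,3 -> slot 3
Table: [910, 680, 845, 430, ∅]

3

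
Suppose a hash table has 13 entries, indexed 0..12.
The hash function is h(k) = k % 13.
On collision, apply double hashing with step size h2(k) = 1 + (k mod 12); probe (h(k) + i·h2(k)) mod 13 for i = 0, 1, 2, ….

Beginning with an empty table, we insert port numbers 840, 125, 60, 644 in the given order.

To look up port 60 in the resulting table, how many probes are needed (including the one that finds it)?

840: h=8 -> slot 8
125: h=8, h2=6, probe 8,1 -> slot 1
60: h=8, h2=1, probe 8,9 -> slot 9
644: h=7 -> slot 7
Table: [., 125, ., ., ., ., ., 644, 840, 60, ., ., .]
Lookup 60: h=8, h2=1, probe 8,9 → found at 9.

2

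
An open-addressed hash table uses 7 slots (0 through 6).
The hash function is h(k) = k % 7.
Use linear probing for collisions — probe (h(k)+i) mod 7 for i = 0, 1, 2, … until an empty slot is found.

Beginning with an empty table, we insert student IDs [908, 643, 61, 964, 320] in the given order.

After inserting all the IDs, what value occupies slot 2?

908 hashes to 5; slot 5 is free → place at 5.
643 hashes to 6; slot 6 is free → place at 6.
61 hashes to 5; 5,6 taken → place at 0.
964 hashes to 5; 5,6,0 taken → place at 1.
320 hashes to 5; 5,6,0,1 taken → place at 2.
Table: [61, 964, 320, ∅, ∅, 908, 643]

320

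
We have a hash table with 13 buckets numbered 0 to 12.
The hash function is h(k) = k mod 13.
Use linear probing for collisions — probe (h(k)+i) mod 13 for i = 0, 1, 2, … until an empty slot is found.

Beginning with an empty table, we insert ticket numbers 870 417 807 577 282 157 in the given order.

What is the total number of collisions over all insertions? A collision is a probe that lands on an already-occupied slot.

3

870 hashes to 12; slot 12 is free -> place at 12.
417 hashes to 1; slot 1 is free -> place at 1.
807 hashes to 1; 1 taken -> place at 2.
577 hashes to 5; slot 5 is free -> place at 5.
282 hashes to 9; slot 9 is free -> place at 9.
157 hashes to 1; 1,2 taken -> place at 3.
Table: [∅, 417, 807, 157, ∅, 577, ∅, ∅, ∅, 282, ∅, ∅, 870]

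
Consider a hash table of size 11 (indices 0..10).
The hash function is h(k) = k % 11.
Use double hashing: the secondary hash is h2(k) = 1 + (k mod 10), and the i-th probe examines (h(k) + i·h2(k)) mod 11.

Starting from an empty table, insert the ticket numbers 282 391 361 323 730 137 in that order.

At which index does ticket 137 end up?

2

282: h=7 → slot 7
391: h=6 → slot 6
361: h=9 → slot 9
323: h=4 → slot 4
730: h=4, h2=1, probe 4,5 → slot 5
137: h=5, h2=8, probe 5,2 → slot 2
Table: [∅, ∅, 137, ∅, 323, 730, 391, 282, ∅, 361, ∅]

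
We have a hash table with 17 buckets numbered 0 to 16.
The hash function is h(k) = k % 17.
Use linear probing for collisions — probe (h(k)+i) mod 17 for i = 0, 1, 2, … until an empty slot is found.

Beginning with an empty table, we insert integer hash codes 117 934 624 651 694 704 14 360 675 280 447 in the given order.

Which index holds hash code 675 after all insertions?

117 hashes to 15; slot 15 is free → place at 15.
934 hashes to 16; slot 16 is free → place at 16.
624 hashes to 12; slot 12 is free → place at 12.
651 hashes to 5; slot 5 is free → place at 5.
694 hashes to 14; slot 14 is free → place at 14.
704 hashes to 7; slot 7 is free → place at 7.
14 hashes to 14; 14,15,16 taken → place at 0.
360 hashes to 3; slot 3 is free → place at 3.
675 hashes to 12; 12 taken → place at 13.
280 hashes to 8; slot 8 is free → place at 8.
447 hashes to 5; 5 taken → place at 6.
Table: [14, —, —, 360, —, 651, 447, 704, 280, —, —, —, 624, 675, 694, 117, 934]

13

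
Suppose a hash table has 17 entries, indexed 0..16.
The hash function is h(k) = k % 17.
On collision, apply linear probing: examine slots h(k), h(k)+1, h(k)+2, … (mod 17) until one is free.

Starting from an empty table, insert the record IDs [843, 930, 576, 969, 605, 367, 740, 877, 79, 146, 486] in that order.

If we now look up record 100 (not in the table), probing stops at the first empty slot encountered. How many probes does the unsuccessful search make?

6

843 hashes to 10; slot 10 is free → place at 10.
930 hashes to 12; slot 12 is free → place at 12.
576 hashes to 15; slot 15 is free → place at 15.
969 hashes to 0; slot 0 is free → place at 0.
605 hashes to 10; 10 taken → place at 11.
367 hashes to 10; 10,11,12 taken → place at 13.
740 hashes to 9; slot 9 is free → place at 9.
877 hashes to 10; 10,11,12,13 taken → place at 14.
79 hashes to 11; 11,12,13,14,15 taken → place at 16.
146 hashes to 10; 10,11,12,13,14,15,16,0 taken → place at 1.
486 hashes to 10; 10,11,12,13,14,15,16,0,1 taken → place at 2.
Table: [969, 146, 486, -, -, -, -, -, -, 740, 843, 605, 930, 367, 877, 576, 79]
Lookup 100: h=15, probe 15,16,0,1,2,3 → slot 3 empty, not found.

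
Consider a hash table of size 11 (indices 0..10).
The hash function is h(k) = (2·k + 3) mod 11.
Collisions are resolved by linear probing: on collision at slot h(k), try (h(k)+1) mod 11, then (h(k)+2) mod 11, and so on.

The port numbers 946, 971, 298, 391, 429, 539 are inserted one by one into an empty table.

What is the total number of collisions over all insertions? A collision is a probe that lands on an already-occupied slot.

7

Insert 946: h=3, slot 3 empty -> index 3.
Insert 971: h=9, slot 9 empty -> index 9.
Insert 298: h=5, slot 5 empty -> index 5.
Insert 391: h=4, slot 4 empty -> index 4.
Insert 429: h=3, slots 3,4,5 occupied -> index 6.
Insert 539: h=3, slots 3,4,5,6 occupied -> index 7.
Table: [—, —, —, 946, 391, 298, 429, 539, —, 971, —]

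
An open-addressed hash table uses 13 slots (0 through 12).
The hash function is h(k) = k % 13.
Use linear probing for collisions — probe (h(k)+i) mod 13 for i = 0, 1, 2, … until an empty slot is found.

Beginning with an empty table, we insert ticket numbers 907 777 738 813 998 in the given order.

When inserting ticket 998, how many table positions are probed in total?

4

907: h=10 -> slot 10
777: h=10, probe 10,11 -> slot 11
738: h=10, probe 10,11,12 -> slot 12
813: h=7 -> slot 7
998: h=10, probe 10,11,12,0 -> slot 0
Table: [998, ∅, ∅, ∅, ∅, ∅, ∅, 813, ∅, ∅, 907, 777, 738]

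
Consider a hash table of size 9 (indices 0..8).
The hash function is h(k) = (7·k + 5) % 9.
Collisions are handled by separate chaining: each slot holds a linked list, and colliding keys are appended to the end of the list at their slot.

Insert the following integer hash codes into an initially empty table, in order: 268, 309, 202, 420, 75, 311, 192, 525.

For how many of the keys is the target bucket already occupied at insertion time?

Insert 268: h=0, bucket 0 empty → new chain.
Insert 309: h=8, bucket 8 empty → new chain.
Insert 202: h=6, bucket 6 empty → new chain.
Insert 420: h=2, bucket 2 empty → new chain.
Insert 75: h=8, bucket 8 nonempty → append to chain.
Insert 311: h=4, bucket 4 empty → new chain.
Insert 192: h=8, bucket 8 nonempty → append to chain.
Insert 525: h=8, bucket 8 nonempty → append to chain.
Final buckets:
0: 268
1: -
2: 420
3: -
4: 311
5: -
6: 202
7: -
8: 309 -> 75 -> 192 -> 525

3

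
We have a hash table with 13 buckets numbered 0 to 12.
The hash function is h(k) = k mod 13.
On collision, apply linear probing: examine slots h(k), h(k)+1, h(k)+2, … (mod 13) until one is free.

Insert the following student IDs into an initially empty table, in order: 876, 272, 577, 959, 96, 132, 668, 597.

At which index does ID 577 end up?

6

Insert 876: h=5, slot 5 empty => index 5.
Insert 272: h=12, slot 12 empty => index 12.
Insert 577: h=5, slot 5 occupied => index 6.
Insert 959: h=10, slot 10 empty => index 10.
Insert 96: h=5, slots 5,6 occupied => index 7.
Insert 132: h=2, slot 2 empty => index 2.
Insert 668: h=5, slots 5,6,7 occupied => index 8.
Insert 597: h=12, slot 12 occupied => index 0.
Table: [597, -, 132, -, -, 876, 577, 96, 668, -, 959, -, 272]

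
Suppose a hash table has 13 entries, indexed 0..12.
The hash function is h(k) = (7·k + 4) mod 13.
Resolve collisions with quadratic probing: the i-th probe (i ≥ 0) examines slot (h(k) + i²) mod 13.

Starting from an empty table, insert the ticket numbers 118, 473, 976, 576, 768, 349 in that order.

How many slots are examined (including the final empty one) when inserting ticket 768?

118 hashes to 11; slot 11 is free -> place at 11.
473 hashes to 0; slot 0 is free -> place at 0.
976 hashes to 11; 11 taken -> place at 12.
576 hashes to 6; slot 6 is free -> place at 6.
768 hashes to 11; 11,12 taken -> place at 2.
349 hashes to 3; slot 3 is free -> place at 3.
Table: [473, _, 768, 349, _, _, 576, _, _, _, _, 118, 976]

3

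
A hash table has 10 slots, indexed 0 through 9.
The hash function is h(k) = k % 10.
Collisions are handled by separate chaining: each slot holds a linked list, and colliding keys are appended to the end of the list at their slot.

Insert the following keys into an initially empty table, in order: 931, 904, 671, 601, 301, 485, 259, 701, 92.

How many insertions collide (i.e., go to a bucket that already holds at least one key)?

4

Insert 931: h=1, bucket 1 empty → new chain.
Insert 904: h=4, bucket 4 empty → new chain.
Insert 671: h=1, bucket 1 nonempty → append to chain.
Insert 601: h=1, bucket 1 nonempty → append to chain.
Insert 301: h=1, bucket 1 nonempty → append to chain.
Insert 485: h=5, bucket 5 empty → new chain.
Insert 259: h=9, bucket 9 empty → new chain.
Insert 701: h=1, bucket 1 nonempty → append to chain.
Insert 92: h=2, bucket 2 empty → new chain.
Final buckets:
0: _
1: 931 -> 671 -> 601 -> 301 -> 701
2: 92
3: _
4: 904
5: 485
6: _
7: _
8: _
9: 259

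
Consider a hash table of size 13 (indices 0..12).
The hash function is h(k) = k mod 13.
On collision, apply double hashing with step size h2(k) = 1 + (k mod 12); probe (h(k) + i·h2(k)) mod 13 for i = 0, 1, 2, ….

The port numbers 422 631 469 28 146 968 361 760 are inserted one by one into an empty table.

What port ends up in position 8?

422 hashes to 6; slot 6 is free -> place at 6.
631 hashes to 7; slot 7 is free -> place at 7.
469 hashes to 1; slot 1 is free -> place at 1.
28 hashes to 2; slot 2 is free -> place at 2.
146 hashes to 3; slot 3 is free -> place at 3.
968 hashes to 6, h2=9; 6,2 taken -> place at 11.
361 hashes to 10; slot 10 is free -> place at 10.
760 hashes to 6, h2=5; 6,11,3 taken -> place at 8.
Table: [—, 469, 28, 146, —, —, 422, 631, 760, —, 361, 968, —]

760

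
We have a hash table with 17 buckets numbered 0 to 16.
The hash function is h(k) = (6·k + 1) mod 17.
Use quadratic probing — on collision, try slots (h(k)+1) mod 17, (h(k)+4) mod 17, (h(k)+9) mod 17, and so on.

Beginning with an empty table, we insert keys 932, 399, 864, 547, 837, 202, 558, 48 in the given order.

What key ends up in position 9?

48

932 hashes to 0; slot 0 is free -> place at 0.
399 hashes to 15; slot 15 is free -> place at 15.
864 hashes to 0; 0 taken -> place at 1.
547 hashes to 2; slot 2 is free -> place at 2.
837 hashes to 8; slot 8 is free -> place at 8.
202 hashes to 6; slot 6 is free -> place at 6.
558 hashes to 0; 0,1 taken -> place at 4.
48 hashes to 0; 0,1,4 taken -> place at 9.
Table: [932, 864, 547, ∅, 558, ∅, 202, ∅, 837, 48, ∅, ∅, ∅, ∅, ∅, 399, ∅]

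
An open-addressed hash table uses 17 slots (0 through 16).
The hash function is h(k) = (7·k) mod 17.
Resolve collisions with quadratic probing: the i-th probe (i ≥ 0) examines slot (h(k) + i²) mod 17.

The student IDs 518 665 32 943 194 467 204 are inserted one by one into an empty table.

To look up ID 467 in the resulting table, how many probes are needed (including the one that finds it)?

518: h=5 → slot 5
665: h=14 → slot 14
32: h=3 → slot 3
943: h=5, probe 5,6 → slot 6
194: h=15 → slot 15
467: h=5, probe 5,6,9 → slot 9
204: h=0 → slot 0
Table: [204, -, -, 32, -, 518, 943, -, -, 467, -, -, -, -, 665, 194, -]
Lookup 467: h=5, probe 5,6,9 → found at 9.

3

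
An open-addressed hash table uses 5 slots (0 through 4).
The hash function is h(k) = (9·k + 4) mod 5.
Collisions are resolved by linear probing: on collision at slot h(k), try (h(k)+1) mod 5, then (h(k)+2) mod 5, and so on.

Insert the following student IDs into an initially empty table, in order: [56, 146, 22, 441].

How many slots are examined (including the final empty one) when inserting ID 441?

56: h=3 → slot 3
146: h=3, probe 3,4 → slot 4
22: h=2 → slot 2
441: h=3, probe 3,4,0 → slot 0
Table: [441, —, 22, 56, 146]

3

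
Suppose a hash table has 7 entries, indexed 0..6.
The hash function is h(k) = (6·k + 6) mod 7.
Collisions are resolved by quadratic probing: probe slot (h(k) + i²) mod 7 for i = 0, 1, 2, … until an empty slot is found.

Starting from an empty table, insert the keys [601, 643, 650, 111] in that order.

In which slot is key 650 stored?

4

601 hashes to 0; slot 0 is free → place at 0.
643 hashes to 0; 0 taken → place at 1.
650 hashes to 0; 0,1 taken → place at 4.
111 hashes to 0; 0,1,4 taken → place at 2.
Table: [601, 643, 111, —, 650, —, —]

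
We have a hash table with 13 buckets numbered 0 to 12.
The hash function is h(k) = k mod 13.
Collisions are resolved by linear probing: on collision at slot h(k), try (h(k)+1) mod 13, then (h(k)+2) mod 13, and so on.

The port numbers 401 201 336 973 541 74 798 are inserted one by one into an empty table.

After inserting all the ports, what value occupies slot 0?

973

401 hashes to 11; slot 11 is free -> place at 11.
201 hashes to 6; slot 6 is free -> place at 6.
336 hashes to 11; 11 taken -> place at 12.
973 hashes to 11; 11,12 taken -> place at 0.
541 hashes to 8; slot 8 is free -> place at 8.
74 hashes to 9; slot 9 is free -> place at 9.
798 hashes to 5; slot 5 is free -> place at 5.
Table: [973, -, -, -, -, 798, 201, -, 541, 74, -, 401, 336]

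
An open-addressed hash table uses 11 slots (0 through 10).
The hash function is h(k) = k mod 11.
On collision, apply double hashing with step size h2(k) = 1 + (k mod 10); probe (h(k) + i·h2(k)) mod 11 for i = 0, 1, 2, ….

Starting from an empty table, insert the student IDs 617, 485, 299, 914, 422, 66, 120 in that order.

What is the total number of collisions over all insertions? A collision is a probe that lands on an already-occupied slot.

617 hashes to 1; slot 1 is free => place at 1.
485 hashes to 1, h2=6; 1 taken => place at 7.
299 hashes to 2; slot 2 is free => place at 2.
914 hashes to 1, h2=5; 1 taken => place at 6.
422 hashes to 4; slot 4 is free => place at 4.
66 hashes to 0; slot 0 is free => place at 0.
120 hashes to 10; slot 10 is free => place at 10.
Table: [66, 617, 299, ., 422, ., 914, 485, ., ., 120]

2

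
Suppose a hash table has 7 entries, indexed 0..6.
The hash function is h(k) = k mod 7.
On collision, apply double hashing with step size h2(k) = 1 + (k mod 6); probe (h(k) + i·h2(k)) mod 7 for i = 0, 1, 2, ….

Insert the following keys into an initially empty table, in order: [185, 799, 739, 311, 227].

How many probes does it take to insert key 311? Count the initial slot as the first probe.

185: h=3 -> slot 3
799: h=1 -> slot 1
739: h=4 -> slot 4
311: h=3, h2=6, probe 3,2 -> slot 2
227: h=3, h2=6, probe 3,2,1,0 -> slot 0
Table: [227, 799, 311, 185, 739, —, —]

2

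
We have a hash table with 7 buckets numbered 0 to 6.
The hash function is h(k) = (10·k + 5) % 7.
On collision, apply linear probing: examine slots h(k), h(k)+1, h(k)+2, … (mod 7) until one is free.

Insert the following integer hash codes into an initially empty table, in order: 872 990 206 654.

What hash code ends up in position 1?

206

872 hashes to 3; slot 3 is free => place at 3.
990 hashes to 0; slot 0 is free => place at 0.
206 hashes to 0; 0 taken => place at 1.
654 hashes to 0; 0,1 taken => place at 2.
Table: [990, 206, 654, 872, ∅, ∅, ∅]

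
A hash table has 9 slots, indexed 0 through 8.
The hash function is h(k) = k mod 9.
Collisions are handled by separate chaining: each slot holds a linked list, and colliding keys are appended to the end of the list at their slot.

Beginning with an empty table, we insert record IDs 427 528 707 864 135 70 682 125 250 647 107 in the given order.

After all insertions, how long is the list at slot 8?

3

427 -> bucket 4
528 -> bucket 6
707 -> bucket 5
864 -> bucket 0
135 -> bucket 0 (collision)
70 -> bucket 7
682 -> bucket 7 (collision)
125 -> bucket 8
250 -> bucket 7 (collision)
647 -> bucket 8 (collision)
107 -> bucket 8 (collision)
Final buckets:
0: 864 -> 135
1: -
2: -
3: -
4: 427
5: 707
6: 528
7: 70 -> 682 -> 250
8: 125 -> 647 -> 107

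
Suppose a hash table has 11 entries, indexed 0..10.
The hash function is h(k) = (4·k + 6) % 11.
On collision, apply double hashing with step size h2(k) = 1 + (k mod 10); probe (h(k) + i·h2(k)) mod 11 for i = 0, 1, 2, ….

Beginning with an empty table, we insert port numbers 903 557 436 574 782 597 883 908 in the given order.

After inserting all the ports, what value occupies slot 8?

Insert 903: h=10, slot 10 empty → index 10.
Insert 557: h=1, slot 1 empty → index 1.
Insert 436: h=1, h2=7, slot 1 occupied → index 8.
Insert 574: h=3, slot 3 empty → index 3.
Insert 782: h=10, h2=3, slot 10 occupied → index 2.
Insert 597: h=7, slot 7 empty → index 7.
Insert 883: h=7, h2=4, slot 7 occupied → index 0.
Insert 908: h=8, h2=9, slot 8 occupied → index 6.
Table: [883, 557, 782, 574, _, _, 908, 597, 436, _, 903]

436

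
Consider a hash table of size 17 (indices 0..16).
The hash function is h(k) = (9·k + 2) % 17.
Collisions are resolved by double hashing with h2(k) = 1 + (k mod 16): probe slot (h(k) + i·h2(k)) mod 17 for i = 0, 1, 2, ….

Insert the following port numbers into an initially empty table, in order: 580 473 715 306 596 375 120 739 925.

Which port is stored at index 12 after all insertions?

120

580: h=3 -> slot 3
473: h=9 -> slot 9
715: h=11 -> slot 11
306: h=2 -> slot 2
596: h=11, h2=5, probe 11,16 -> slot 16
375: h=11, h2=8, probe 11,2,10 -> slot 10
120: h=11, h2=9, probe 11,3,12 -> slot 12
739: h=6 -> slot 6
925: h=14 -> slot 14
Table: [., ., 306, 580, ., ., 739, ., ., 473, 375, 715, 120, ., 925, ., 596]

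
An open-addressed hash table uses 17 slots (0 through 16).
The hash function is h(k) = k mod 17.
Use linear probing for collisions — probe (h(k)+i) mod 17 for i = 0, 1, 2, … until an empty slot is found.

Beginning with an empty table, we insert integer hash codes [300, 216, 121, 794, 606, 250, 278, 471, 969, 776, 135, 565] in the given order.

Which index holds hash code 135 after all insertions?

300 hashes to 11; slot 11 is free => place at 11.
216 hashes to 12; slot 12 is free => place at 12.
121 hashes to 2; slot 2 is free => place at 2.
794 hashes to 12; 12 taken => place at 13.
606 hashes to 11; 11,12,13 taken => place at 14.
250 hashes to 12; 12,13,14 taken => place at 15.
278 hashes to 6; slot 6 is free => place at 6.
471 hashes to 12; 12,13,14,15 taken => place at 16.
969 hashes to 0; slot 0 is free => place at 0.
776 hashes to 11; 11,12,13,14,15,16,0 taken => place at 1.
135 hashes to 16; 16,0,1,2 taken => place at 3.
565 hashes to 4; slot 4 is free => place at 4.
Table: [969, 776, 121, 135, 565, _, 278, _, _, _, _, 300, 216, 794, 606, 250, 471]

3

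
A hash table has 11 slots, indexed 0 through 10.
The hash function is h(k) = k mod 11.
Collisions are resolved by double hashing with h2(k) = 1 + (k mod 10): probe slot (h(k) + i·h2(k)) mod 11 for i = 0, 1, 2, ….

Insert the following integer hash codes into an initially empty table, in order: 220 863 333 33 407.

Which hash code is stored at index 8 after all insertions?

220: h=0 → slot 0
863: h=5 → slot 5
333: h=3 → slot 3
33: h=0, h2=4, probe 0,4 → slot 4
407: h=0, h2=8, probe 0,8 → slot 8
Table: [220, ∅, ∅, 333, 33, 863, ∅, ∅, 407, ∅, ∅]

407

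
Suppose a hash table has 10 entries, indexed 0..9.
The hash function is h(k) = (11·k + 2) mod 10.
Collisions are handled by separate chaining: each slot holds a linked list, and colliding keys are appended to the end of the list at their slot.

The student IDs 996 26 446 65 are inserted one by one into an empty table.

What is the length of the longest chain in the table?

3

996 -> bucket 8
26 -> bucket 8 (collision)
446 -> bucket 8 (collision)
65 -> bucket 7
Final buckets:
0: ∅
1: ∅
2: ∅
3: ∅
4: ∅
5: ∅
6: ∅
7: 65
8: 996 -> 26 -> 446
9: ∅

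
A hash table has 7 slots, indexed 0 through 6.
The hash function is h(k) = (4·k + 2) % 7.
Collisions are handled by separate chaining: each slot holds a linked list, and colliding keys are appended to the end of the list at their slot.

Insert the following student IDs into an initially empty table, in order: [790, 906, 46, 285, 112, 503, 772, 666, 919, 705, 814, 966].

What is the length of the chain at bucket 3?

790 -> bucket 5
906 -> bucket 0
46 -> bucket 4
285 -> bucket 1
112 -> bucket 2
503 -> bucket 5 (collision)
772 -> bucket 3
666 -> bucket 6
919 -> bucket 3 (collision)
705 -> bucket 1 (collision)
814 -> bucket 3 (collision)
966 -> bucket 2 (collision)
Final buckets:
0: 906
1: 285 -> 705
2: 112 -> 966
3: 772 -> 919 -> 814
4: 46
5: 790 -> 503
6: 666

3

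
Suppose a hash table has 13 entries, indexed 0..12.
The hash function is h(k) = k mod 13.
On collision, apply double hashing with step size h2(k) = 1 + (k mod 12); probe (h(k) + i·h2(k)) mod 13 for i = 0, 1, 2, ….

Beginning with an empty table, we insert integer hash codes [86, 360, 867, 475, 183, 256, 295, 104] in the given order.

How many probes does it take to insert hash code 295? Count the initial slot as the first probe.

2

86: h=8 → slot 8
360: h=9 → slot 9
867: h=9, h2=4, probe 9,0 → slot 0
475: h=7 → slot 7
183: h=1 → slot 1
256: h=9, h2=5, probe 9,1,6 → slot 6
295: h=9, h2=8, probe 9,4 → slot 4
104: h=0, h2=9, probe 0,9,5 → slot 5
Table: [867, 183, _, _, 295, 104, 256, 475, 86, 360, _, _, _]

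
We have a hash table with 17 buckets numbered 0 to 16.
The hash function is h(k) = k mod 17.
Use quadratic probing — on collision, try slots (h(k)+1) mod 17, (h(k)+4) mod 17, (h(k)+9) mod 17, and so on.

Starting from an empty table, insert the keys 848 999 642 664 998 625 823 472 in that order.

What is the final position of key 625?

848 hashes to 15; slot 15 is free → place at 15.
999 hashes to 13; slot 13 is free → place at 13.
642 hashes to 13; 13 taken → place at 14.
664 hashes to 1; slot 1 is free → place at 1.
998 hashes to 12; slot 12 is free → place at 12.
625 hashes to 13; 13,14 taken → place at 0.
823 hashes to 7; slot 7 is free → place at 7.
472 hashes to 13; 13,14,0 taken → place at 5.
Table: [625, 664, _, _, _, 472, _, 823, _, _, _, _, 998, 999, 642, 848, _]

0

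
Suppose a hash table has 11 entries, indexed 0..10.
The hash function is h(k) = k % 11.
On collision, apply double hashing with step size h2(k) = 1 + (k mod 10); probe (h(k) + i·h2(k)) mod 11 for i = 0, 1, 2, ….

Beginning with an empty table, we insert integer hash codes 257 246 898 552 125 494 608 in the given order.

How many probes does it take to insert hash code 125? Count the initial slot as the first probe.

2

257: h=4 -> slot 4
246: h=4, h2=7, probe 4,0 -> slot 0
898: h=7 -> slot 7
552: h=2 -> slot 2
125: h=4, h2=6, probe 4,10 -> slot 10
494: h=10, h2=5, probe 10,4,9 -> slot 9
608: h=3 -> slot 3
Table: [246, _, 552, 608, 257, _, _, 898, _, 494, 125]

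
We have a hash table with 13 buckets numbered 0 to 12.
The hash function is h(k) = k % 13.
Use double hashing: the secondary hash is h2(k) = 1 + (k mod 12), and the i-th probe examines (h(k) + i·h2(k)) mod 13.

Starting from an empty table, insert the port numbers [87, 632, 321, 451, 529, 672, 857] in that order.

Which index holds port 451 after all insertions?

Insert 87: h=9, slot 9 empty → index 9.
Insert 632: h=8, slot 8 empty → index 8.
Insert 321: h=9, h2=10, slot 9 occupied → index 6.
Insert 451: h=9, h2=8, slot 9 occupied → index 4.
Insert 529: h=9, h2=2, slot 9 occupied → index 11.
Insert 672: h=9, h2=1, slot 9 occupied → index 10.
Insert 857: h=12, slot 12 empty → index 12.
Table: [∅, ∅, ∅, ∅, 451, ∅, 321, ∅, 632, 87, 672, 529, 857]

4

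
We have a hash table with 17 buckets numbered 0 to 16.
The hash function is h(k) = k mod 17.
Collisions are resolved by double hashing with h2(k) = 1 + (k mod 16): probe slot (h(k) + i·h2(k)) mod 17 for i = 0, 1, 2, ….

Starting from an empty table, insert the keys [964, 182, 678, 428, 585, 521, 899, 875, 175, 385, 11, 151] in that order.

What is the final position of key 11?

964 hashes to 12; slot 12 is free -> place at 12.
182 hashes to 12, h2=7; 12 taken -> place at 2.
678 hashes to 15; slot 15 is free -> place at 15.
428 hashes to 3; slot 3 is free -> place at 3.
585 hashes to 7; slot 7 is free -> place at 7.
521 hashes to 11; slot 11 is free -> place at 11.
899 hashes to 15, h2=4; 15,2 taken -> place at 6.
875 hashes to 8; slot 8 is free -> place at 8.
175 hashes to 5; slot 5 is free -> place at 5.
385 hashes to 11, h2=2; 11 taken -> place at 13.
11 hashes to 11, h2=12; 11,6 taken -> place at 1.
151 hashes to 15, h2=8; 15,6 taken -> place at 14.
Table: [_, 11, 182, 428, _, 175, 899, 585, 875, _, _, 521, 964, 385, 151, 678, _]

1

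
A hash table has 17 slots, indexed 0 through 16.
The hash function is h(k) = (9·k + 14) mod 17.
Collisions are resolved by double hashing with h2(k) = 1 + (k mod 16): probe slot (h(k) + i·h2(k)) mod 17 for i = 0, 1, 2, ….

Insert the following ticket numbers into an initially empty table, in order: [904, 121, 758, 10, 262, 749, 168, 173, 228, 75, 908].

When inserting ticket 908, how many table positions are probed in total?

Insert 904: h=7, slot 7 empty => index 7.
Insert 121: h=15, slot 15 empty => index 15.
Insert 758: h=2, slot 2 empty => index 2.
Insert 10: h=2, h2=11, slot 2 occupied => index 13.
Insert 262: h=9, slot 9 empty => index 9.
Insert 749: h=6, slot 6 empty => index 6.
Insert 168: h=13, h2=9, slot 13 occupied => index 5.
Insert 173: h=7, h2=14, slot 7 occupied => index 4.
Insert 228: h=9, h2=5, slot 9 occupied => index 14.
Insert 75: h=9, h2=12, slots 9,4 occupied => index 16.
Insert 908: h=9, h2=13, slots 9,5 occupied => index 1.
Table: [_, 908, 758, _, 173, 168, 749, 904, _, 262, _, _, _, 10, 228, 121, 75]

3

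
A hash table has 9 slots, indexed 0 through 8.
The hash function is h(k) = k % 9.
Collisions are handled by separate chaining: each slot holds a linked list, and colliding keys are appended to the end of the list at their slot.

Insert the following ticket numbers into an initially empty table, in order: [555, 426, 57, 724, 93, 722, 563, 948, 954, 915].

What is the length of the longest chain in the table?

555 → bucket 6
426 → bucket 3
57 → bucket 3 (collision)
724 → bucket 4
93 → bucket 3 (collision)
722 → bucket 2
563 → bucket 5
948 → bucket 3 (collision)
954 → bucket 0
915 → bucket 6 (collision)
Final buckets:
0: 954
1: .
2: 722
3: 426 -> 57 -> 93 -> 948
4: 724
5: 563
6: 555 -> 915
7: .
8: .

4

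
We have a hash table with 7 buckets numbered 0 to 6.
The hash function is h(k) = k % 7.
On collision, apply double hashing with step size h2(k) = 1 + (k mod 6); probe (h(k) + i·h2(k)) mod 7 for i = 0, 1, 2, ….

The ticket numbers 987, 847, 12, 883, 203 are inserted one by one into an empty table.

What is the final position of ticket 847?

987: h=0 => slot 0
847: h=0, h2=2, probe 0,2 => slot 2
12: h=5 => slot 5
883: h=1 => slot 1
203: h=0, h2=6, probe 0,6 => slot 6
Table: [987, 883, 847, ., ., 12, 203]

2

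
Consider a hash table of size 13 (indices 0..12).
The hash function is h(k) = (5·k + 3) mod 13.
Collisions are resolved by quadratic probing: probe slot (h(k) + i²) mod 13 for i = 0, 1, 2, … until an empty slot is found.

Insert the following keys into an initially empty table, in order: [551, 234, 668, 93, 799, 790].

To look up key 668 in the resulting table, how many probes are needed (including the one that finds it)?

3

Insert 551: h=2, slot 2 empty → index 2.
Insert 234: h=3, slot 3 empty → index 3.
Insert 668: h=2, slots 2,3 occupied → index 6.
Insert 93: h=0, slot 0 empty → index 0.
Insert 799: h=7, slot 7 empty → index 7.
Insert 790: h=1, slot 1 empty → index 1.
Table: [93, 790, 551, 234, ∅, ∅, 668, 799, ∅, ∅, ∅, ∅, ∅]
Lookup 668: h=2, probe 2,3,6 → found at 6.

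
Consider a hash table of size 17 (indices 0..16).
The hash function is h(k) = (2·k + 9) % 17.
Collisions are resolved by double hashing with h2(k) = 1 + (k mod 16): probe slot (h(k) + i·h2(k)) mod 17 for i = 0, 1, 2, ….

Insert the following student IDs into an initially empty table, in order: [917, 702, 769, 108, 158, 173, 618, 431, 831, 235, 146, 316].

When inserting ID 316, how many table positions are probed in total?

Insert 917: h=7, slot 7 empty => index 7.
Insert 702: h=2, slot 2 empty => index 2.
Insert 769: h=0, slot 0 empty => index 0.
Insert 108: h=4, slot 4 empty => index 4.
Insert 158: h=2, h2=15, slots 2,0 occupied => index 15.
Insert 173: h=15, h2=14, slot 15 occupied => index 12.
Insert 618: h=4, h2=11, slots 4,15 occupied => index 9.
Insert 431: h=4, h2=16, slot 4 occupied => index 3.
Insert 831: h=5, slot 5 empty => index 5.
Insert 235: h=3, h2=12, slots 3,15 occupied => index 10.
Insert 146: h=12, h2=3, slots 12,15 occupied => index 1.
Insert 316: h=12, h2=13, slot 12 occupied => index 8.
Table: [769, 146, 702, 431, 108, 831, ., 917, 316, 618, 235, ., 173, ., ., 158, .]

2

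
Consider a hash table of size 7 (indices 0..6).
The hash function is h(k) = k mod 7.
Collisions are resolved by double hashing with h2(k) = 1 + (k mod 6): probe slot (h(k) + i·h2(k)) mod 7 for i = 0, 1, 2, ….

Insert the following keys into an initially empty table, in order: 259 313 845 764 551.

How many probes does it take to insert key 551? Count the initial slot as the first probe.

3

259: h=0 -> slot 0
313: h=5 -> slot 5
845: h=5, h2=6, probe 5,4 -> slot 4
764: h=1 -> slot 1
551: h=5, h2=6, probe 5,4,3 -> slot 3
Table: [259, 764, ∅, 551, 845, 313, ∅]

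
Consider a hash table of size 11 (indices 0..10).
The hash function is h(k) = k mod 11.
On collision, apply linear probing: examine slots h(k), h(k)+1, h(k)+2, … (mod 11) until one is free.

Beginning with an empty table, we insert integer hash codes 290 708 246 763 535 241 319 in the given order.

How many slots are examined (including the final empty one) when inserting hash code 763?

290: h=4 => slot 4
708: h=4, probe 4,5 => slot 5
246: h=4, probe 4,5,6 => slot 6
763: h=4, probe 4,5,6,7 => slot 7
535: h=7, probe 7,8 => slot 8
241: h=10 => slot 10
319: h=0 => slot 0
Table: [319, -, -, -, 290, 708, 246, 763, 535, -, 241]

4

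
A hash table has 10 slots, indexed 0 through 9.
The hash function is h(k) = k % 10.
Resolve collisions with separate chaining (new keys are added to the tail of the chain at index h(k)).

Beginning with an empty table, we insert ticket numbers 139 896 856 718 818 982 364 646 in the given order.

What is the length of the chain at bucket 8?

139 → bucket 9
896 → bucket 6
856 → bucket 6 (collision)
718 → bucket 8
818 → bucket 8 (collision)
982 → bucket 2
364 → bucket 4
646 → bucket 6 (collision)
Final buckets:
0: .
1: .
2: 982
3: .
4: 364
5: .
6: 896 -> 856 -> 646
7: .
8: 718 -> 818
9: 139

2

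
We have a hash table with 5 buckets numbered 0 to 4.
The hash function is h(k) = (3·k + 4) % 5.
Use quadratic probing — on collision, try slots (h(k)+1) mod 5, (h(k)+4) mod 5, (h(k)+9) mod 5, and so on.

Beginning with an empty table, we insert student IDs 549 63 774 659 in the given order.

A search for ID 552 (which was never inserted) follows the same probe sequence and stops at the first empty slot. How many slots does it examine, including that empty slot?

549: h=1 => slot 1
63: h=3 => slot 3
774: h=1, probe 1,2 => slot 2
659: h=1, probe 1,2,0 => slot 0
Table: [659, 549, 774, 63, _]
Lookup 552: h=0, probe 0,1,4 → slot 4 empty, not found.

3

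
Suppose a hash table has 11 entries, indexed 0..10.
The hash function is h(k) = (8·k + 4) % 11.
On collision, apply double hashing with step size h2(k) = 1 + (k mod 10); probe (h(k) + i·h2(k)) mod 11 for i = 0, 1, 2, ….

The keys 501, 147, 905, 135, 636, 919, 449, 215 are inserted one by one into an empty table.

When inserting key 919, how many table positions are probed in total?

2

501: h=8 → slot 8
147: h=3 → slot 3
905: h=6 → slot 6
135: h=6, h2=6, probe 6,1 → slot 1
636: h=10 → slot 10
919: h=8, h2=10, probe 8,7 → slot 7
449: h=10, h2=10, probe 10,9 → slot 9
215: h=8, h2=6, probe 8,3,9,4 → slot 4
Table: [., 135, ., 147, 215, ., 905, 919, 501, 449, 636]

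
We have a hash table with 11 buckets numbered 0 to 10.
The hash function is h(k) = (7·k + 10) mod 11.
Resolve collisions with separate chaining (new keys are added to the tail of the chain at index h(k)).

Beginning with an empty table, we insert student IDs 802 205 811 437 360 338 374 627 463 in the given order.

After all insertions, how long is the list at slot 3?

1

Insert 802: h=3, bucket 3 empty → new chain.
Insert 205: h=4, bucket 4 empty → new chain.
Insert 811: h=0, bucket 0 empty → new chain.
Insert 437: h=0, bucket 0 nonempty → append to chain.
Insert 360: h=0, bucket 0 nonempty → append to chain.
Insert 338: h=0, bucket 0 nonempty → append to chain.
Insert 374: h=10, bucket 10 empty → new chain.
Insert 627: h=10, bucket 10 nonempty → append to chain.
Insert 463: h=6, bucket 6 empty → new chain.
Final buckets:
0: 811 -> 437 -> 360 -> 338
1: —
2: —
3: 802
4: 205
5: —
6: 463
7: —
8: —
9: —
10: 374 -> 627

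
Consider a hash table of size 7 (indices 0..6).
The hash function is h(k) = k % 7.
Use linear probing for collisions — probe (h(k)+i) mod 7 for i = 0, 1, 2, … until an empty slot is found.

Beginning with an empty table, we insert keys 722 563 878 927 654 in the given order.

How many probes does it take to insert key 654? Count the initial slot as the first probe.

722: h=1 -> slot 1
563: h=3 -> slot 3
878: h=3, probe 3,4 -> slot 4
927: h=3, probe 3,4,5 -> slot 5
654: h=3, probe 3,4,5,6 -> slot 6
Table: [., 722, ., 563, 878, 927, 654]

4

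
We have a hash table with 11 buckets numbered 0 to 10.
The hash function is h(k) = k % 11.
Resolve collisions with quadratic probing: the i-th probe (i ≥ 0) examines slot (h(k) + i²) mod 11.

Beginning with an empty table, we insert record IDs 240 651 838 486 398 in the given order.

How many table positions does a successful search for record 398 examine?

240 hashes to 9; slot 9 is free => place at 9.
651 hashes to 2; slot 2 is free => place at 2.
838 hashes to 2; 2 taken => place at 3.
486 hashes to 2; 2,3 taken => place at 6.
398 hashes to 2; 2,3,6 taken => place at 0.
Table: [398, _, 651, 838, _, _, 486, _, _, 240, _]
Lookup 398: h=2, probe 2,3,6,0 → found at 0.

4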